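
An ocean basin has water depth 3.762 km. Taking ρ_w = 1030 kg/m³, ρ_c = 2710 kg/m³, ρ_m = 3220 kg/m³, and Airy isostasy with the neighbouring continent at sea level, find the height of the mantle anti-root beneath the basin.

12.4 km

For local isostatic compensation: replacing crust with seawater at the top is compensated by replacing crust with mantle at the base: d (ρ_c − ρ_w) = a (ρ_m − ρ_c).
a = d (ρ_c − ρ_w)/(ρ_m − ρ_c) = 3.762 km × 1680/510 = 12.4 km.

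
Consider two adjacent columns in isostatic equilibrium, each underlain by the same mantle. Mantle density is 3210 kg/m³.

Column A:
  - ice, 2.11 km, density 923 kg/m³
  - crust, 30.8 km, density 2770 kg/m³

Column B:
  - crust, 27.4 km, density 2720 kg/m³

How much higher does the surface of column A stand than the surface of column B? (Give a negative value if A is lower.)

For any compensation level in the mantle, the mantle terms cancel and isostasy reduces to e = (Σt_A − Σt_B) − (Σ(ρt)_A − Σ(ρt)_B) / ρ_m.
Σt_A = 32.91 km; Σt_B = 27.4 km; Σ(ρt)_A = 87263.53; Σ(ρt)_B = 74528 (in km·kg/m³).
e = (32.91 − 27.4) − (87263.53 − 74528) / 3210 = 1.54 km.

1.54 km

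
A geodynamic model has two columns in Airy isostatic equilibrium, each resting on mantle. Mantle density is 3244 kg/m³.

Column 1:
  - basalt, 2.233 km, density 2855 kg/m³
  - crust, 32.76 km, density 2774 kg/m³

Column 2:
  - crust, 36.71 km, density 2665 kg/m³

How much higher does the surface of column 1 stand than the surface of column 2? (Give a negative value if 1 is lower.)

For any compensation level in the mantle, the mantle terms cancel and isostasy reduces to e = (Σt_1 − Σt_2) − (Σ(ρt)_1 − Σ(ρt)_2) / ρ_m.
Σt_1 = 34.993 km; Σt_2 = 36.71 km; Σ(ρt)_1 = 97251.455; Σ(ρt)_2 = 97832.15 (in km·kg/m³).
e = (34.993 − 36.71) − (97251.455 − 97832.15) / 3244 = −1.54 km.

−1.54 km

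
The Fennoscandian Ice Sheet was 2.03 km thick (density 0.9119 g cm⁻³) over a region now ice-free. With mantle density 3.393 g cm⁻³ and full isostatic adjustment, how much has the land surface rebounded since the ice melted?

Removing the load lets mantle flow back in; uplift u satisfies ρ_ice t = ρ_m u.
u = t ρ_ice/ρ_m = 2.03 km × 0.9119/3.393 = 0.546 km.

0.546 km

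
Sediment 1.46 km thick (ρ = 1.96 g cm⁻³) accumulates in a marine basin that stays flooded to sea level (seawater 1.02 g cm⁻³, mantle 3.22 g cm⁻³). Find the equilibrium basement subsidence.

0.624 km

Submarine loading: the sediment displaces seawater, and the subsidence is in turn flooded, so s (ρ_m − ρ_w) = t (ρ_sed − ρ_w).
s = 1.46 km × (1.96 − 1.02) / (3.22 − 1.02) = 0.624 km.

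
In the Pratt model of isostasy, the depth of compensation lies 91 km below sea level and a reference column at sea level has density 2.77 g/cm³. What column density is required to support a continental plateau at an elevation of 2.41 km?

Pratt balance: ρ_ref D = ρ (D + h).
ρ = ρ_ref D/(D + h) = 2.77 × 91 km/(91 km + 2.41 km) = 2.7 g/cm³.

2.7 g/cm³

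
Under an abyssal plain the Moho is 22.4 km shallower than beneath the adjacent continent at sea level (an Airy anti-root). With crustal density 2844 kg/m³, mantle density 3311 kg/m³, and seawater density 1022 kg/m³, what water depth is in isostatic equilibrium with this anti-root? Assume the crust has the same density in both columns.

5.74 km

Replacing a thickness d of crust by seawater at the top must be balanced by replacing crust with mantle at the base: d (ρ_c − ρ_w) = a (ρ_m − ρ_c).
d = a (ρ_m − ρ_c)/(ρ_c − ρ_w) = 22.4 km × 467/1822 = 5.74 km.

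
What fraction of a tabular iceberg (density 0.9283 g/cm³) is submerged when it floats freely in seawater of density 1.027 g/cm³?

90.4%

Submerged fraction = ρ_obj/ρ_fluid = 0.9283/1.027 = 90.4%.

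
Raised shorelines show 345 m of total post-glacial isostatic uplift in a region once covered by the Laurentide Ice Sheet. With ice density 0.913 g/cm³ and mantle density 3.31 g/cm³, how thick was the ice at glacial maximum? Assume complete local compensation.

u = t ρ_ice/ρ_m → t = u ρ_m/ρ_ice = 345 m × 3.31/0.913 = 1250 m.

1250 m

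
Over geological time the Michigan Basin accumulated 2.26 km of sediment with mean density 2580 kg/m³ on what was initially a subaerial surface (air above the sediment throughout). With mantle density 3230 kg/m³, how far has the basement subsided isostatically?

1.81 km

Subaerial load: s = t ρ_sed / ρ_m = 2.26 km × 2580/3230 = 1.81 km.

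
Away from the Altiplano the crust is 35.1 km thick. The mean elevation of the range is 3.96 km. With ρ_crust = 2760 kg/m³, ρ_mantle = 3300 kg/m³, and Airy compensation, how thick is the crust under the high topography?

59.3 km

Root depth r = h ρ_c / (ρ_m − ρ_c) = 3.96 km × 2760 / 540 = 20.24 km.
Total thickness = T + h + r = 35.1 km + 3.96 km + 20.24 km = 59.3 km.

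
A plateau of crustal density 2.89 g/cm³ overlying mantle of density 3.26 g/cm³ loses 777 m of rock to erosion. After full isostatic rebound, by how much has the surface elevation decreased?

88.2 m

Rebound u = e ρ_c/ρ_m = 777 m × 2.89/3.26 = 688.8 m.
Net surface drop = e − u = 777 m − 688.8 m = e (ρ_m − ρ_c)/ρ_m = 88.2 m.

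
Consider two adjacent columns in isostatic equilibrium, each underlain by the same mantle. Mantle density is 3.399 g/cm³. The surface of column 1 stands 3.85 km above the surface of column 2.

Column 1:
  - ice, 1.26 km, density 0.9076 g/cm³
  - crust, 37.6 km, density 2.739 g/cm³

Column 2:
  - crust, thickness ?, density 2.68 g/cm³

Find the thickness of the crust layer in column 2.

20.7 km

Take the compensation level at the base of the deeper column (depth z_c below the surface of column 1) and equate Σ ρ_i t_i down to z_c; mantle fills any gap and the z_c terms cancel.
Column 1: 1.26×0.9076 + 37.6×2.739 + (z_c − 38.86)×3.399
Column 2: 3.85×0 + x×2.68 + (z_c − 3.85 − 0 − x)×3.399
The z_c×3.399 term appears on both sides and cancels. Collect the known terms of each column as K = Σ(ρt)_known − 3.399 × (depth of known layers): K_1 = 104.129976 − 3.399×38.86 = −27.955164; K_2 = 0 − 3.399×(3.85 + 0) = −13.08615.
Balance: K_1 = K_2 − x×(3.399 − 2.68), so x = (K_2 − K_1)/(3.399 − 2.68) = 14.869/0.719 = 20.7 km.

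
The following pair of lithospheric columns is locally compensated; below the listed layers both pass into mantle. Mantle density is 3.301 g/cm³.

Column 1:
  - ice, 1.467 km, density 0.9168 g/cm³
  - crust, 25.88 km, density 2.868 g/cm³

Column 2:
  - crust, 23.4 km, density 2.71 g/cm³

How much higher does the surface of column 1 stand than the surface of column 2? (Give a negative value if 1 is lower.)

For any compensation level in the mantle, the mantle terms cancel and isostasy reduces to e = (Σt_1 − Σt_2) − (Σ(ρt)_1 − Σ(ρt)_2) / ρ_m.
Σt_1 = 27.347 km; Σt_2 = 23.4 km; Σ(ρt)_1 = 75.5687856; Σ(ρt)_2 = 63.414 (in km·g/cm³).
e = (27.347 − 23.4) − (75.5687856 − 63.414) / 3.301 = 0.265 km.

0.265 km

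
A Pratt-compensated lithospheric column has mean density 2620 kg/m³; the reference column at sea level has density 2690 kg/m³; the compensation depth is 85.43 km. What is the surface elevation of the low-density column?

2.28 km

ρ_ref D = ρ (D + h) → h = D (ρ_ref − ρ)/ρ.
h = 85.43 km × (2690 − 2620)/2620 = 2.28 km.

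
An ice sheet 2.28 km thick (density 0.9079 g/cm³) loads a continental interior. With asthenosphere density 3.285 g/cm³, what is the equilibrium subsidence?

In Airy isostatic equilibrium: the ice load ρ_ice t is balanced by mantle displaced below, ρ_m s.
s = t ρ_ice / ρ_m = 2.28 km × 0.9079/3.285 = 0.63 km.

0.63 km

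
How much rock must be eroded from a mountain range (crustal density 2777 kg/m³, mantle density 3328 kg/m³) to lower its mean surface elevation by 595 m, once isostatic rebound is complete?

Net drop Δ = e − u = e − e ρ_c/ρ_m = e (ρ_m − ρ_c)/ρ_m.
e = Δ ρ_m/(ρ_m − ρ_c) = 595 m × 3328/551 = 3590 m.

3590 m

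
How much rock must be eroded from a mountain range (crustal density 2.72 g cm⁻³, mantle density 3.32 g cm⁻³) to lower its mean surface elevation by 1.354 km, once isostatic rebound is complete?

7.49 km

Net drop Δ = e − u = e − e ρ_c/ρ_m = e (ρ_m − ρ_c)/ρ_m.
e = Δ ρ_m/(ρ_m − ρ_c) = 1.354 km × 3.32/0.6 = 7.49 km.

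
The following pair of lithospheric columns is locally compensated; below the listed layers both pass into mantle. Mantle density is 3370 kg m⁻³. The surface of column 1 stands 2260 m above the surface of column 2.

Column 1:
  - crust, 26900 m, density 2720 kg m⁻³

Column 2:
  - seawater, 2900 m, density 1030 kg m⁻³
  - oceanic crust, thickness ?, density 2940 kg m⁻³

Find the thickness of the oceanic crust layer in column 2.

7170 m

Take the compensation level at the base of the deeper column (depth z_c below the surface of column 1) and equate Σ ρ_i t_i down to z_c; mantle fills any gap and the z_c terms cancel.
Column 1: 26900×2720 + (z_c − 26900)×3370
Column 2: 2260×0 + 2900×1030 + x×2940 + (z_c − 2260 − 2900 − x)×3370
The z_c×3370 term appears on both sides and cancels. Collect the known terms of each column as K = Σ(ρt)_known − 3370 × (depth of known layers): K_1 = 73168000 − 3370×26900 = −17485000; K_2 = 2987000 − 3370×(2260 + 2900) = −14402200.
Balance: K_1 = K_2 − x×(3370 − 2940), so x = (K_2 − K_1)/(3370 − 2940) = 3082800/430 = 7170 m.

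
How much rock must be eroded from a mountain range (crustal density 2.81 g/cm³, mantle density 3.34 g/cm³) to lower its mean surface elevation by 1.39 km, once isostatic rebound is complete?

Net drop Δ = e − u = e − e ρ_c/ρ_m = e (ρ_m − ρ_c)/ρ_m.
e = Δ ρ_m/(ρ_m − ρ_c) = 1.39 km × 3.34/0.53 = 8.76 km.

8.76 km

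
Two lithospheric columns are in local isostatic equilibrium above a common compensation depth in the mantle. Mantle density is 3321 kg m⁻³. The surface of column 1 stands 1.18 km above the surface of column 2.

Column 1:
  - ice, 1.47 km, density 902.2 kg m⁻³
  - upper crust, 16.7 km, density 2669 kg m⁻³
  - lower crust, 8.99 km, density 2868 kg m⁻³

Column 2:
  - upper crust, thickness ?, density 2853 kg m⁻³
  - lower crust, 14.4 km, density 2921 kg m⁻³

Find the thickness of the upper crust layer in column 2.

18.9 km

Take the compensation level at the base of the deeper column (depth z_c below the surface of column 1) and equate Σ ρ_i t_i down to z_c; mantle fills any gap and the z_c terms cancel.
Column 1: 1.47×902.2 + 16.7×2669 + 8.99×2868 + (z_c − 27.16)×3321
Column 2: 1.18×0 + x×2853 + 14.4×2921 + (z_c − 1.18 − 14.4 − x)×3321
The z_c×3321 term appears on both sides and cancels. Collect the known terms of each column as K = Σ(ρt)_known − 3321 × (depth of known layers): K_1 = 71681.854 − 3321×27.16 = −18516.506; K_2 = 42062.4 − 3321×(1.18 + 14.4) = −9678.78.
Balance: K_1 = K_2 − x×(3321 − 2853), so x = (K_2 − K_1)/(3321 − 2853) = 8837.73/468 = 18.9 km.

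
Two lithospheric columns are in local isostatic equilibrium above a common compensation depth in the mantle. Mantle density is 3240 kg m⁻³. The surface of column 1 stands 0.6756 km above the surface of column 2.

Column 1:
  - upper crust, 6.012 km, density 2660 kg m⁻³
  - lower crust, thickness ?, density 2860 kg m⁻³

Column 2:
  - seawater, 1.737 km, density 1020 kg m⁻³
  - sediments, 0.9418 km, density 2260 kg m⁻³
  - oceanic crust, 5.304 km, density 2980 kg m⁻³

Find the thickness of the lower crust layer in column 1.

Take the compensation level at the base of the deeper column (depth z_c below the surface of column 1) and equate Σ ρ_i t_i down to z_c; mantle fills any gap and the z_c terms cancel.
Column 1: 6.012×2660 + x×2860 + (z_c − 6.012 − x)×3240
Column 2: 0.6756×0 + 1.737×1020 + 0.9418×2260 + 5.304×2980 + (z_c − 0.6756 − 7.9828)×3240
The z_c×3240 term appears on both sides and cancels. Collect the known terms of each column as K = Σ(ρt)_known − 3240 × (depth of known layers): K_1 = 15991.92 − 3240×6.012 = −3486.96; K_2 = 19706.128 − 3240×(0.6756 + 7.9828) = −8347.088.
Balance: K_1 − x×(3240 − 2860) = K_2, so x = (K_1 − K_2)/(3240 − 2860) = 4860.13/380 = 12.8 km.

12.8 km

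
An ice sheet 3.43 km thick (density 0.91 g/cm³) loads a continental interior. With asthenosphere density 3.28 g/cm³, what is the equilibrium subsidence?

0.952 km

For local isostatic compensation: the ice load ρ_ice t is balanced by mantle displaced below, ρ_m s.
s = t ρ_ice / ρ_m = 3.43 km × 0.91/3.28 = 0.952 km.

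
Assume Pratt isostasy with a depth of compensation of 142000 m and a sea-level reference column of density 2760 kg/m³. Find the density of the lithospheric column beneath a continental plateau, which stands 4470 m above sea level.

Pratt balance: ρ_ref D = ρ (D + h).
ρ = ρ_ref D/(D + h) = 2760 × 142000 m/(142000 m + 4470 m) = 2680 kg/m³.

2680 kg/m³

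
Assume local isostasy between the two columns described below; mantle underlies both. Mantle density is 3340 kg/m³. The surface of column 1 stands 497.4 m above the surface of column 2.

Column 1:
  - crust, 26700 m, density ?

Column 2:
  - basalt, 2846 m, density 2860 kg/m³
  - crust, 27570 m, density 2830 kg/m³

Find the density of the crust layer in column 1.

Take the compensation level at the base of the deeper column (depth z_c below the surface of column 1) and equate Σ ρ_i t_i down to z_c; mantle fills any gap and the z_c terms cancel.
Column 1: 26700×ρ + (z_c − 26700)×3340
Column 2: 497.4×0 + 2846×2860 + 27570×2830 + (z_c − 497.4 − 30416)×3340
The z_c×3340 term appears on both sides and cancels. Collect the known terms of each column as K = Σ(ρt)_known − 3340 × (depth of known layers): K_1 = 0 − 3340×26700 = −89178000; K_2 = 86162660 − 3340×(497.4 + 30416) = −17088096.
Balance: K_1 + 26700×ρ = K_2, so ρ = (K_2 − K_1)/26700 = 72089900/26700 = 2700 kg/m³.

2700 kg/m³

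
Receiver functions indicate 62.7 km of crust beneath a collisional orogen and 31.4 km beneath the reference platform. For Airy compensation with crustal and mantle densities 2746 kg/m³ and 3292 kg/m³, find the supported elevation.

5.19 km

Excess crust Δ = 62.7 km − 31.4 km = 31.3 km, split between elevation h and root r with h + r = Δ.
Airy balance ρ_c h = (ρ_m − ρ_c) r gives r = h ρ_c/(ρ_m − ρ_c), so h (1 + ρ_c/(ρ_m − ρ_c)) = Δ, i.e. h = Δ (ρ_m − ρ_c)/ρ_m.
h = 31.3 km × 546/3292 = 5.19 km.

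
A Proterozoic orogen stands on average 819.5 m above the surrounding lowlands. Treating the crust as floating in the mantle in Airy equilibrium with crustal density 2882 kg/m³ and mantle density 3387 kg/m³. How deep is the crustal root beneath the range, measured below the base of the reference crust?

4680 m

In Airy isostatic equilibrium: the weight of the topography is balanced by the buoyancy of the root, ρ_c h = (ρ_m − ρ_c) r.
r = h · ρ_c / (ρ_m − ρ_c) = 819.5 m × 2882 / (3387 − 2882) = 4680 m.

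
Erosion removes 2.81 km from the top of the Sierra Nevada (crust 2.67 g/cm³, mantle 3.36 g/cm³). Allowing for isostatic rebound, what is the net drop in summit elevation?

0.577 km

Rebound u = e ρ_c/ρ_m = 2.81 km × 2.67/3.36 = 2.233 km.
Net surface drop = e − u = 2.81 km − 2.233 km = e (ρ_m − ρ_c)/ρ_m = 0.577 km.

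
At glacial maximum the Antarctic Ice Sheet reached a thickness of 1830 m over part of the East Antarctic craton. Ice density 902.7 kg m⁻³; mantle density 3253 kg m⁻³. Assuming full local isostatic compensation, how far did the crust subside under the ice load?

508 m

Balancing pressure at the compensation depth: the ice load ρ_ice t is balanced by mantle displaced below, ρ_m s.
s = t ρ_ice / ρ_m = 1830 m × 902.7/3253 = 508 m.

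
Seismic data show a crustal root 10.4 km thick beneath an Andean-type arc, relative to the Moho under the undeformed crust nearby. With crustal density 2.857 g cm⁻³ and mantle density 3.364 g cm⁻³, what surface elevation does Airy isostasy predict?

1.85 km

For local isostatic compensation: ρ_c h = (ρ_m − ρ_c) r.
h = r (ρ_m − ρ_c) / ρ_c = 10.4 km × (3.364 − 2.857) / 2.857 = 1.85 km.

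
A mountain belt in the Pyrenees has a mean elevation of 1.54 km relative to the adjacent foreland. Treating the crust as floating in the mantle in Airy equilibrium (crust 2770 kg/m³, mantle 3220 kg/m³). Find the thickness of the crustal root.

Equating mass per unit area of the two columns: the weight of the topography is balanced by the buoyancy of the root, ρ_c h = (ρ_m − ρ_c) r.
r = h · ρ_c / (ρ_m − ρ_c) = 1.54 km × 2770 / (3220 − 2770) = 9.48 km.

9.48 km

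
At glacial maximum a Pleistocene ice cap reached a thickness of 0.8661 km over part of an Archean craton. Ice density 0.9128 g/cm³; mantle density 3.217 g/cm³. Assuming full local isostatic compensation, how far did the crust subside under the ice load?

In Airy isostatic equilibrium: the ice load ρ_ice t is balanced by mantle displaced below, ρ_m s.
s = t ρ_ice / ρ_m = 0.8661 km × 0.9128/3.217 = 0.246 km.

0.246 km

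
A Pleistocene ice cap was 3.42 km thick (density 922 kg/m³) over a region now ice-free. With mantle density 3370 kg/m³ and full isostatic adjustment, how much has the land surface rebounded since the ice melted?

Removing the load lets mantle flow back in; uplift u satisfies ρ_ice t = ρ_m u.
u = t ρ_ice/ρ_m = 3.42 km × 922/3370 = 0.936 km.

0.936 km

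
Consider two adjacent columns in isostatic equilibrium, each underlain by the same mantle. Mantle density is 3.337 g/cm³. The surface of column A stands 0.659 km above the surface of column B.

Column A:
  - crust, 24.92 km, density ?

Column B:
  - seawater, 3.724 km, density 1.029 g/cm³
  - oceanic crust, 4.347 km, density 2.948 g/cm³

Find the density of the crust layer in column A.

Take the compensation level at the base of the deeper column (depth z_c below the surface of column A) and equate Σ ρ_i t_i down to z_c; mantle fills any gap and the z_c terms cancel.
Column A: 24.92×ρ + (z_c − 24.92)×3.337
Column B: 0.659×0 + 3.724×1.029 + 4.347×2.948 + (z_c − 0.659 − 8.071)×3.337
The z_c×3.337 term appears on both sides and cancels. Collect the known terms of each column as K = Σ(ρt)_known − 3.337 × (depth of known layers): K_A = 0 − 3.337×24.92 = −83.15804; K_B = 16.646952 − 3.337×(0.659 + 8.071) = −12.485058.
Balance: K_A + 24.92×ρ = K_B, so ρ = (K_B − K_A)/24.92 = 70.673/24.92 = 2.84 g/cm³.

2.84 g/cm³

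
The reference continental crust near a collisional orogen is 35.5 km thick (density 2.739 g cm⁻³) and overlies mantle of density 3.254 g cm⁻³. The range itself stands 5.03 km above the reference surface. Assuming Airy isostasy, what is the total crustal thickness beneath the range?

67.3 km

Root depth r = h ρ_c / (ρ_m − ρ_c) = 5.03 km × 2.739 / 0.515 = 26.75 km.
Total thickness = T + h + r = 35.5 km + 5.03 km + 26.75 km = 67.3 km.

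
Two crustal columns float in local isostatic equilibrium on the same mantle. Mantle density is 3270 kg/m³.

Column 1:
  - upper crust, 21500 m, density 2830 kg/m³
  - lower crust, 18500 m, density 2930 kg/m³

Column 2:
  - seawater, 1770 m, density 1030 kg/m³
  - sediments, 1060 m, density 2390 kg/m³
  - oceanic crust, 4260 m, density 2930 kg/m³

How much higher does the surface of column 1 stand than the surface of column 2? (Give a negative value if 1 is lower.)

2880 m

For any compensation level in the mantle, the mantle terms cancel and isostasy reduces to e = (Σt_1 − Σt_2) − (Σ(ρt)_1 − Σ(ρt)_2) / ρ_m.
Σt_1 = 40000 m; Σt_2 = 7090 m; Σ(ρt)_1 = 115050000; Σ(ρt)_2 = 16838300 (in m·kg/m³).
e = (40000 − 7090) − (115050000 − 16838300) / 3270 = 2880 m.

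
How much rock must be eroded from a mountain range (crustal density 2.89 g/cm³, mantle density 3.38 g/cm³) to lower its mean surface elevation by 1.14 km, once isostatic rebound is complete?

7.86 km

Net drop Δ = e − u = e − e ρ_c/ρ_m = e (ρ_m − ρ_c)/ρ_m.
e = Δ ρ_m/(ρ_m − ρ_c) = 1.14 km × 3.38/0.49 = 7.86 km.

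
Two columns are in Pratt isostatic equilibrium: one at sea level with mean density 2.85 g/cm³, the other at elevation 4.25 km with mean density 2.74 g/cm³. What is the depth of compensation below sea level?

ρ_ref D = ρ (D + h) → D (ρ_ref − ρ) = ρ h.
D = ρ h/(ρ_ref − ρ) = 2.74 × 4.25 km/(2.85 − 2.74) = 106 km.

106 km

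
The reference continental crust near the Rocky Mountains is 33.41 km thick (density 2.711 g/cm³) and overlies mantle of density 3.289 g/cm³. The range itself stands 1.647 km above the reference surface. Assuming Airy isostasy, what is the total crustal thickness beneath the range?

42.8 km

Root depth r = h ρ_c / (ρ_m − ρ_c) = 1.647 km × 2.711 / 0.578 = 7.725 km.
Total thickness = T + h + r = 33.41 km + 1.647 km + 7.725 km = 42.8 km.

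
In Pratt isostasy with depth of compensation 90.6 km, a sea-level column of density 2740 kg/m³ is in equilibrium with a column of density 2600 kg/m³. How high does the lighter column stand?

4.88 km

ρ_ref D = ρ (D + h) → h = D (ρ_ref − ρ)/ρ.
h = 90.6 km × (2740 − 2600)/2600 = 4.88 km.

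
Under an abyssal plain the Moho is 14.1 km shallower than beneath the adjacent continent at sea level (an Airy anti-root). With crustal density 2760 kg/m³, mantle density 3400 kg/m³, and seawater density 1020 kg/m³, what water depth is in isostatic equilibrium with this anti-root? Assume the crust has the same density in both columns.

Replacing a thickness d of crust by seawater at the top must be balanced by replacing crust with mantle at the base: d (ρ_c − ρ_w) = a (ρ_m − ρ_c).
d = a (ρ_m − ρ_c)/(ρ_c − ρ_w) = 14.1 km × 640/1740 = 5.19 km.

5.19 km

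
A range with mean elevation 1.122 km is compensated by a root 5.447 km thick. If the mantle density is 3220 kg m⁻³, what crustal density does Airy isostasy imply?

ρ_c h = (ρ_m − ρ_c) r → ρ_c (h + r) = ρ_m r → ρ_c = ρ_m r / (h + r).
ρ_c = 3220 × 5.447 km / (1.122 km + 5.447 km) = 2670 kg m⁻³.

2670 kg m⁻³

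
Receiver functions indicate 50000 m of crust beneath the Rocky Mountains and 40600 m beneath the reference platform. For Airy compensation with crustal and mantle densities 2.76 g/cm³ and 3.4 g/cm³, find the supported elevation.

Excess crust Δ = 50000 m − 40600 m = 9400 m, split between elevation h and root r with h + r = Δ.
Airy balance ρ_c h = (ρ_m − ρ_c) r gives r = h ρ_c/(ρ_m − ρ_c), so h (1 + ρ_c/(ρ_m − ρ_c)) = Δ, i.e. h = Δ (ρ_m − ρ_c)/ρ_m.
h = 9400 m × 0.64/3.4 = 1770 m.

1770 m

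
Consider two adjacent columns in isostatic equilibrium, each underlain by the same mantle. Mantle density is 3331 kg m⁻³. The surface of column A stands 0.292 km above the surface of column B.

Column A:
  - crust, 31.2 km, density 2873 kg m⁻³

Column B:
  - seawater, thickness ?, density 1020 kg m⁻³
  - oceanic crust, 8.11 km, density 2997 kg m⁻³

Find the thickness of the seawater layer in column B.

4.59 km

Take the compensation level at the base of the deeper column (depth z_c below the surface of column A) and equate Σ ρ_i t_i down to z_c; mantle fills any gap and the z_c terms cancel.
Column A: 31.2×2873 + (z_c − 31.2)×3331
Column B: 0.292×0 + x×1020 + 8.11×2997 + (z_c − 0.292 − 8.11 − x)×3331
The z_c×3331 term appears on both sides and cancels. Collect the known terms of each column as K = Σ(ρt)_known − 3331 × (depth of known layers): K_A = 89637.6 − 3331×31.2 = −14289.6; K_B = 24305.67 − 3331×(0.292 + 8.11) = −3681.392.
Balance: K_A = K_B − x×(3331 − 1020), so x = (K_B − K_A)/(3331 − 1020) = 10608.2/2311 = 4.59 km.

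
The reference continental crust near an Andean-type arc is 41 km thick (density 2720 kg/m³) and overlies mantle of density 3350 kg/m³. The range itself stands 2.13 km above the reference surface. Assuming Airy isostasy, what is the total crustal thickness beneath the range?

Root depth r = h ρ_c / (ρ_m − ρ_c) = 2.13 km × 2720 / 630 = 9.196 km.
Total thickness = T + h + r = 41 km + 2.13 km + 9.196 km = 52.3 km.

52.3 km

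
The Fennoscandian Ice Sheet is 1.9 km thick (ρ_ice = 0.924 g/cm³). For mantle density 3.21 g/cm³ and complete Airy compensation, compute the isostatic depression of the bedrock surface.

0.547 km

Equating mass per unit area of the two columns: the ice load ρ_ice t is balanced by mantle displaced below, ρ_m s.
s = t ρ_ice / ρ_m = 1.9 km × 0.924/3.21 = 0.547 km.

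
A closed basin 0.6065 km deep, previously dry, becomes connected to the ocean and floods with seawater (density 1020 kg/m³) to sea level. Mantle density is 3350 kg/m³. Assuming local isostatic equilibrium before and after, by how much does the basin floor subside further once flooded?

After flooding the water column is d + s deep. Its weight must equal the weight of mantle displaced by the extra subsidence s: (d + s) ρ_w = s ρ_m.
s = d ρ_w / (ρ_m − ρ_w) = 0.6065 km × 1020/(3350 − 1020) = 0.266 km.

0.266 km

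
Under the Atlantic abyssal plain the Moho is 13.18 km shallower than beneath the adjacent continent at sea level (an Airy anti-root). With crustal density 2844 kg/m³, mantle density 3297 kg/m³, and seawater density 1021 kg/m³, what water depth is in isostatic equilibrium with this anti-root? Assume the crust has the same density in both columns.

3.28 km

Replacing a thickness d of crust by seawater at the top must be balanced by replacing crust with mantle at the base: d (ρ_c − ρ_w) = a (ρ_m − ρ_c).
d = a (ρ_m − ρ_c)/(ρ_c − ρ_w) = 13.18 km × 453/1823 = 3.28 km.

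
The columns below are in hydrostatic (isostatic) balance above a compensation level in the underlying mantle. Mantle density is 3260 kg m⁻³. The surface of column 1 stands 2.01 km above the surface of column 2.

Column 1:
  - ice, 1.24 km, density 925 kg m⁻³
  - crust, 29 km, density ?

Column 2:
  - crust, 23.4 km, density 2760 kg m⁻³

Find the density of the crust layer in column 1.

2730 kg m⁻³

Take the compensation level at the base of the deeper column (depth z_c below the surface of column 1) and equate Σ ρ_i t_i down to z_c; mantle fills any gap and the z_c terms cancel.
Column 1: 1.24×925 + 29×ρ + (z_c − 30.24)×3260
Column 2: 2.01×0 + 23.4×2760 + (z_c − 2.01 − 23.4)×3260
The z_c×3260 term appears on both sides and cancels. Collect the known terms of each column as K = Σ(ρt)_known − 3260 × (depth of known layers): K_1 = 1147 − 3260×30.24 = −97435.4; K_2 = 64584 − 3260×(2.01 + 23.4) = −18252.6.
Balance: K_1 + 29×ρ = K_2, so ρ = (K_2 − K_1)/29 = 79182.8/29 = 2730 kg m⁻³.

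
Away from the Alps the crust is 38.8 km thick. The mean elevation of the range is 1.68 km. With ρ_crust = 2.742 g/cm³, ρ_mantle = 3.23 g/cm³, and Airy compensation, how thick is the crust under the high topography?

49.9 km

Root depth r = h ρ_c / (ρ_m − ρ_c) = 1.68 km × 2.742 / 0.488 = 9.44 km.
Total thickness = T + h + r = 38.8 km + 1.68 km + 9.44 km = 49.9 km.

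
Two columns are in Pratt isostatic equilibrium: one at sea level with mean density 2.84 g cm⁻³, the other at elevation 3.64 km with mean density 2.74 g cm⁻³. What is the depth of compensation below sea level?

99.7 km

ρ_ref D = ρ (D + h) → D (ρ_ref − ρ) = ρ h.
D = ρ h/(ρ_ref − ρ) = 2.74 × 3.64 km/(2.84 − 2.74) = 99.7 km.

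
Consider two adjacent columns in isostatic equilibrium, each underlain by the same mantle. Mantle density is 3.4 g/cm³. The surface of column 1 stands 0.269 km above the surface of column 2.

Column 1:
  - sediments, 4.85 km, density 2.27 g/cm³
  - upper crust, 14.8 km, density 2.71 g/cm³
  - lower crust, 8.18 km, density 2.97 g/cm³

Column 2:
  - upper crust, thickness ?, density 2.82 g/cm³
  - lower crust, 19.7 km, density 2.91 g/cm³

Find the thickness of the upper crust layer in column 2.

14.9 km

Take the compensation level at the base of the deeper column (depth z_c below the surface of column 1) and equate Σ ρ_i t_i down to z_c; mantle fills any gap and the z_c terms cancel.
Column 1: 4.85×2.27 + 14.8×2.71 + 8.18×2.97 + (z_c − 27.83)×3.4
Column 2: 0.269×0 + x×2.82 + 19.7×2.91 + (z_c − 0.269 − 19.7 − x)×3.4
The z_c×3.4 term appears on both sides and cancels. Collect the known terms of each column as K = Σ(ρt)_known − 3.4 × (depth of known layers): K_1 = 75.4121 − 3.4×27.83 = −19.2099; K_2 = 57.327 − 3.4×(0.269 + 19.7) = −10.5676.
Balance: K_1 = K_2 − x×(3.4 − 2.82), so x = (K_2 − K_1)/(3.4 − 2.82) = 8.6423/0.58 = 14.9 km.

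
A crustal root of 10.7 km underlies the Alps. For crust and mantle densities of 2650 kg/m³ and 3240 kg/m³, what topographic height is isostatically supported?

2.38 km

Balancing pressure at the compensation depth: ρ_c h = (ρ_m − ρ_c) r.
h = r (ρ_m − ρ_c) / ρ_c = 10.7 km × (3240 − 2650) / 2650 = 2.38 km.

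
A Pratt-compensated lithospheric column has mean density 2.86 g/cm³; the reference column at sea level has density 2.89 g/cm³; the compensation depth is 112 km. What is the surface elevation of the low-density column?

ρ_ref D = ρ (D + h) → h = D (ρ_ref − ρ)/ρ.
h = 112 km × (2.89 − 2.86)/2.86 = 1.17 km.

1.17 km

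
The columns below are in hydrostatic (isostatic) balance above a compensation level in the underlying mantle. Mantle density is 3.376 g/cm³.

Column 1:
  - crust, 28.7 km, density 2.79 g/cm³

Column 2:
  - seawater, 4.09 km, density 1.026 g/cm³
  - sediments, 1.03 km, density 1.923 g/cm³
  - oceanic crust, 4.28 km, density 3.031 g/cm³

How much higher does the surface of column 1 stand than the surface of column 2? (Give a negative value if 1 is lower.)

1.25 km

For any compensation level in the mantle, the mantle terms cancel and isostasy reduces to e = (Σt_1 − Σt_2) − (Σ(ρt)_1 − Σ(ρt)_2) / ρ_m.
Σt_1 = 28.7 km; Σt_2 = 9.4 km; Σ(ρt)_1 = 80.073; Σ(ρt)_2 = 19.14971 (in km·g/cm³).
e = (28.7 − 9.4) − (80.073 − 19.14971) / 3.376 = 1.25 km.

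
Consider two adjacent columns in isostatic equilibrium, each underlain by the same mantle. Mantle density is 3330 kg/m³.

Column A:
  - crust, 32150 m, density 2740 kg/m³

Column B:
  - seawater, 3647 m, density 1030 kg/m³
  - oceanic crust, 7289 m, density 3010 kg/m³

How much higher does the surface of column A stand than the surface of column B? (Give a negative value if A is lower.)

2480 m

For any compensation level in the mantle, the mantle terms cancel and isostasy reduces to e = (Σt_A − Σt_B) − (Σ(ρt)_A − Σ(ρt)_B) / ρ_m.
Σt_A = 32150 m; Σt_B = 10936 m; Σ(ρt)_A = 88091000; Σ(ρt)_B = 25696300 (in m·kg/m³).
e = (32150 − 10936) − (88091000 − 25696300) / 3330 = 2480 m.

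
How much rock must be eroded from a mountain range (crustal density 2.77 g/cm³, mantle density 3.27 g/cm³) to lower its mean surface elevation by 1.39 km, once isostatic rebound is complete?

9.09 km

Net drop Δ = e − u = e − e ρ_c/ρ_m = e (ρ_m − ρ_c)/ρ_m.
e = Δ ρ_m/(ρ_m − ρ_c) = 1.39 km × 3.27/0.5 = 9.09 km.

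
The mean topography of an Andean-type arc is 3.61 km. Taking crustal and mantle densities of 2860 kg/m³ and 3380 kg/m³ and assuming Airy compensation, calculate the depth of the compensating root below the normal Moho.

Equating mass per unit area of the two columns: the weight of the topography is balanced by the buoyancy of the root, ρ_c h = (ρ_m − ρ_c) r.
r = h · ρ_c / (ρ_m − ρ_c) = 3.61 km × 2860 / (3380 − 2860) = 19.9 km.

19.9 km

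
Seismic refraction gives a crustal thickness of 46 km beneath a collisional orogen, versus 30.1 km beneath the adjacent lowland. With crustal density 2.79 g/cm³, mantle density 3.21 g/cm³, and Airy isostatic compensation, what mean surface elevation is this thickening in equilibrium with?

Excess crust Δ = 46 km − 30.1 km = 15.9 km, split between elevation h and root r with h + r = Δ.
Airy balance ρ_c h = (ρ_m − ρ_c) r gives r = h ρ_c/(ρ_m − ρ_c), so h (1 + ρ_c/(ρ_m − ρ_c)) = Δ, i.e. h = Δ (ρ_m − ρ_c)/ρ_m.
h = 15.9 km × 0.42/3.21 = 2.08 km.

2.08 km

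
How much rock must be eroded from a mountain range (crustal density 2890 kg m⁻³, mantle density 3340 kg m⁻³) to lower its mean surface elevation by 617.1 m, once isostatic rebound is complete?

Net drop Δ = e − u = e − e ρ_c/ρ_m = e (ρ_m − ρ_c)/ρ_m.
e = Δ ρ_m/(ρ_m − ρ_c) = 617.1 m × 3340/450 = 4580 m.

4580 m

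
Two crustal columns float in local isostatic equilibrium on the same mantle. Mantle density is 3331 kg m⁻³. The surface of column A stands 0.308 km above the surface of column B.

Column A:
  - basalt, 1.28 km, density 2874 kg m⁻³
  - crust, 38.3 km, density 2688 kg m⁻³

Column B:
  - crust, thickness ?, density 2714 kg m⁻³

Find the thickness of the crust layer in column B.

39.2 km

Take the compensation level at the base of the deeper column (depth z_c below the surface of column A) and equate Σ ρ_i t_i down to z_c; mantle fills any gap and the z_c terms cancel.
Column A: 1.28×2874 + 38.3×2688 + (z_c − 39.58)×3331
Column B: 0.308×0 + x×2714 + (z_c − 0.308 − 0 − x)×3331
The z_c×3331 term appears on both sides and cancels. Collect the known terms of each column as K = Σ(ρt)_known − 3331 × (depth of known layers): K_A = 106629.12 − 3331×39.58 = −25211.86; K_B = 0 − 3331×(0.308 + 0) = −1025.948.
Balance: K_A = K_B − x×(3331 − 2714), so x = (K_B − K_A)/(3331 − 2714) = 24185.9/617 = 39.2 km.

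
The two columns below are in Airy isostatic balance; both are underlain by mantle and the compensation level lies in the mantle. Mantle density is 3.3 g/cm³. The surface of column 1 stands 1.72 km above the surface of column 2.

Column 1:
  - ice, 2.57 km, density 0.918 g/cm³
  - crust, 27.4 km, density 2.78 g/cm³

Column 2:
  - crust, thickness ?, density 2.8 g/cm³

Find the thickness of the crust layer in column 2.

29.4 km

Take the compensation level at the base of the deeper column (depth z_c below the surface of column 1) and equate Σ ρ_i t_i down to z_c; mantle fills any gap and the z_c terms cancel.
Column 1: 2.57×0.918 + 27.4×2.78 + (z_c − 29.97)×3.3
Column 2: 1.72×0 + x×2.8 + (z_c − 1.72 − 0 − x)×3.3
The z_c×3.3 term appears on both sides and cancels. Collect the known terms of each column as K = Σ(ρt)_known − 3.3 × (depth of known layers): K_1 = 78.53126 − 3.3×29.97 = −20.36974; K_2 = 0 − 3.3×(1.72 + 0) = −5.676.
Balance: K_1 = K_2 − x×(3.3 − 2.8), so x = (K_2 − K_1)/(3.3 − 2.8) = 14.6937/0.5 = 29.4 km.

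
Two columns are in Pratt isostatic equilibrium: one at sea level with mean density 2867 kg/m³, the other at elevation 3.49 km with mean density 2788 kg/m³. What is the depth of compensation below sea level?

123 km

ρ_ref D = ρ (D + h) → D (ρ_ref − ρ) = ρ h.
D = ρ h/(ρ_ref − ρ) = 2788 × 3.49 km/(2867 − 2788) = 123 km.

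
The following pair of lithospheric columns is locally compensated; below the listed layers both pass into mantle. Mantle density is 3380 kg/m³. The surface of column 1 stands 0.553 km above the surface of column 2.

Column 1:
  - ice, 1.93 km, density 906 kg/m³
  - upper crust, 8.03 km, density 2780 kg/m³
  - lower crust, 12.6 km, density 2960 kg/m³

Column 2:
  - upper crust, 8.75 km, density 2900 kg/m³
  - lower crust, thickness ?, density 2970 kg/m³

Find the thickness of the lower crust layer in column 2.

Take the compensation level at the base of the deeper column (depth z_c below the surface of column 1) and equate Σ ρ_i t_i down to z_c; mantle fills any gap and the z_c terms cancel.
Column 1: 1.93×906 + 8.03×2780 + 12.6×2960 + (z_c − 22.56)×3380
Column 2: 0.553×0 + 8.75×2900 + x×2970 + (z_c − 0.553 − 8.75 − x)×3380
The z_c×3380 term appears on both sides and cancels. Collect the known terms of each column as K = Σ(ρt)_known − 3380 × (depth of known layers): K_1 = 61367.98 − 3380×22.56 = −14884.82; K_2 = 25375 − 3380×(0.553 + 8.75) = −6069.14.
Balance: K_1 = K_2 − x×(3380 − 2970), so x = (K_2 − K_1)/(3380 − 2970) = 8815.68/410 = 21.5 km.

21.5 km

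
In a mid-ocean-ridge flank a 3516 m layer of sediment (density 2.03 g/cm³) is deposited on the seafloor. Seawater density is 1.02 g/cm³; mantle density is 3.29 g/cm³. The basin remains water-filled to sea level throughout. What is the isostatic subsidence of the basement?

Submarine loading: the sediment displaces seawater, and the subsidence is in turn flooded, so s (ρ_m − ρ_w) = t (ρ_sed − ρ_w).
s = 3516 m × (2.03 − 1.02) / (3.29 − 1.02) = 1560 m.

1560 m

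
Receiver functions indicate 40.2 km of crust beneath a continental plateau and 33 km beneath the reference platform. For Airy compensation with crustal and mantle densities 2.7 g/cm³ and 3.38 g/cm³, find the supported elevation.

Excess crust Δ = 40.2 km − 33 km = 7.2 km, split between elevation h and root r with h + r = Δ.
Airy balance ρ_c h = (ρ_m − ρ_c) r gives r = h ρ_c/(ρ_m − ρ_c), so h (1 + ρ_c/(ρ_m − ρ_c)) = Δ, i.e. h = Δ (ρ_m − ρ_c)/ρ_m.
h = 7.2 km × 0.68/3.38 = 1.45 km.

1.45 km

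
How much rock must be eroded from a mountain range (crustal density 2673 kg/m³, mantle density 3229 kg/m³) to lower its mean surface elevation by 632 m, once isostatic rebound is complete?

3670 m

Net drop Δ = e − u = e − e ρ_c/ρ_m = e (ρ_m − ρ_c)/ρ_m.
e = Δ ρ_m/(ρ_m − ρ_c) = 632 m × 3229/556 = 3670 m.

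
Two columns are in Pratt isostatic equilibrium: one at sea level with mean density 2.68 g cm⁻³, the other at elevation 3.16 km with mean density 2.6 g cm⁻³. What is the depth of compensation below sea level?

103 km

ρ_ref D = ρ (D + h) → D (ρ_ref − ρ) = ρ h.
D = ρ h/(ρ_ref − ρ) = 2.6 × 3.16 km/(2.68 − 2.6) = 103 km.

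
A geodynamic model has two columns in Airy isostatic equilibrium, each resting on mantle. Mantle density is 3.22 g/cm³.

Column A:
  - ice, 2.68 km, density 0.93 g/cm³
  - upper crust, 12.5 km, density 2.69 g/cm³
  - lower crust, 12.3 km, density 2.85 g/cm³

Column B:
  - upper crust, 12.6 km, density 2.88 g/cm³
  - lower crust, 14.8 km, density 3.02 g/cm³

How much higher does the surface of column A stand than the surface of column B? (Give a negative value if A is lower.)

For any compensation level in the mantle, the mantle terms cancel and isostasy reduces to e = (Σt_A − Σt_B) − (Σ(ρt)_A − Σ(ρt)_B) / ρ_m.
Σt_A = 27.48 km; Σt_B = 27.4 km; Σ(ρt)_A = 71.1724; Σ(ρt)_B = 80.984 (in km·g/cm³).
e = (27.48 − 27.4) − (71.1724 − 80.984) / 3.22 = 3.13 km.

3.13 km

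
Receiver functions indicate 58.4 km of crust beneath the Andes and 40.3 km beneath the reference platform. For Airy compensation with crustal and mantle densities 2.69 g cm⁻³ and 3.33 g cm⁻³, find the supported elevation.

3.48 km

Excess crust Δ = 58.4 km − 40.3 km = 18.1 km, split between elevation h and root r with h + r = Δ.
Airy balance ρ_c h = (ρ_m − ρ_c) r gives r = h ρ_c/(ρ_m − ρ_c), so h (1 + ρ_c/(ρ_m − ρ_c)) = Δ, i.e. h = Δ (ρ_m − ρ_c)/ρ_m.
h = 18.1 km × 0.64/3.33 = 3.48 km.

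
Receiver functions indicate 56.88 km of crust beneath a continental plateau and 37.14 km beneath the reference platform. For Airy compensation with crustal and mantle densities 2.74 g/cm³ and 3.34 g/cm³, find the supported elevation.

Excess crust Δ = 56.88 km − 37.14 km = 19.74 km, split between elevation h and root r with h + r = Δ.
Airy balance ρ_c h = (ρ_m − ρ_c) r gives r = h ρ_c/(ρ_m − ρ_c), so h (1 + ρ_c/(ρ_m − ρ_c)) = Δ, i.e. h = Δ (ρ_m − ρ_c)/ρ_m.
h = 19.74 km × 0.6/3.34 = 3.55 km.

3.55 km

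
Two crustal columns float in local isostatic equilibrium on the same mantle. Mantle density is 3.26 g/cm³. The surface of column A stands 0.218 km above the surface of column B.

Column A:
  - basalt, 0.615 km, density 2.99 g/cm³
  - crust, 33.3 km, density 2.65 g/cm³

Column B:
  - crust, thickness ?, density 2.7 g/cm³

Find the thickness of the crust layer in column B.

35.3 km

Take the compensation level at the base of the deeper column (depth z_c below the surface of column A) and equate Σ ρ_i t_i down to z_c; mantle fills any gap and the z_c terms cancel.
Column A: 0.615×2.99 + 33.3×2.65 + (z_c − 33.915)×3.26
Column B: 0.218×0 + x×2.7 + (z_c − 0.218 − 0 − x)×3.26
The z_c×3.26 term appears on both sides and cancels. Collect the known terms of each column as K = Σ(ρt)_known − 3.26 × (depth of known layers): K_A = 90.08385 − 3.26×33.915 = −20.47905; K_B = 0 − 3.26×(0.218 + 0) = −0.71068.
Balance: K_A = K_B − x×(3.26 − 2.7), so x = (K_B − K_A)/(3.26 − 2.7) = 19.7684/0.56 = 35.3 km.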